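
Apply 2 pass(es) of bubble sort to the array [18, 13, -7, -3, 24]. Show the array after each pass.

After pass 1: [13, -7, -3, 18, 24] (3 swaps)
After pass 2: [-7, -3, 13, 18, 24] (2 swaps)
Total swaps: 5


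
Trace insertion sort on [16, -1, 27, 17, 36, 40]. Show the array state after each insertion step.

First element 16 is already 'sorted'
Insert -1: shifted 1 elements -> [-1, 16, 27, 17, 36, 40]
Insert 27: shifted 0 elements -> [-1, 16, 27, 17, 36, 40]
Insert 17: shifted 1 elements -> [-1, 16, 17, 27, 36, 40]
Insert 36: shifted 0 elements -> [-1, 16, 17, 27, 36, 40]
Insert 40: shifted 0 elements -> [-1, 16, 17, 27, 36, 40]


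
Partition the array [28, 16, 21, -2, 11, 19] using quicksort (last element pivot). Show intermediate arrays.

Partition 1: pivot=19 at index 3 -> [16, -2, 11, 19, 21, 28]
Partition 2: pivot=11 at index 1 -> [-2, 11, 16, 19, 21, 28]
Partition 3: pivot=28 at index 5 -> [-2, 11, 16, 19, 21, 28]


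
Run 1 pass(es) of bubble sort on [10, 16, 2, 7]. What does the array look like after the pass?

After pass 1: [10, 2, 7, 16] (2 swaps)
Total swaps: 2


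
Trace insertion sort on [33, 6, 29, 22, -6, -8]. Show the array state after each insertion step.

First element 33 is already 'sorted'
Insert 6: shifted 1 elements -> [6, 33, 29, 22, -6, -8]
Insert 29: shifted 1 elements -> [6, 29, 33, 22, -6, -8]
Insert 22: shifted 2 elements -> [6, 22, 29, 33, -6, -8]
Insert -6: shifted 4 elements -> [-6, 6, 22, 29, 33, -8]
Insert -8: shifted 5 elements -> [-8, -6, 6, 22, 29, 33]


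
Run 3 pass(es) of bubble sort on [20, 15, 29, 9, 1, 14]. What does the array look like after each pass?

After pass 1: [15, 20, 9, 1, 14, 29] (4 swaps)
After pass 2: [15, 9, 1, 14, 20, 29] (3 swaps)
After pass 3: [9, 1, 14, 15, 20, 29] (3 swaps)
Total swaps: 10


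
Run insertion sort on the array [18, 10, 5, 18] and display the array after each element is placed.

First element 18 is already 'sorted'
Insert 10: shifted 1 elements -> [10, 18, 5, 18]
Insert 5: shifted 2 elements -> [5, 10, 18, 18]
Insert 18: shifted 0 elements -> [5, 10, 18, 18]


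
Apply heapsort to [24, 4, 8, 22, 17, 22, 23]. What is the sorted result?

Build heap: [24, 22, 23, 4, 17, 22, 8]
Extract 24: [23, 22, 22, 4, 17, 8, 24]
Extract 23: [22, 17, 22, 4, 8, 23, 24]
Extract 22: [22, 17, 8, 4, 22, 23, 24]
Extract 22: [17, 4, 8, 22, 22, 23, 24]
Extract 17: [8, 4, 17, 22, 22, 23, 24]
Extract 8: [4, 8, 17, 22, 22, 23, 24]


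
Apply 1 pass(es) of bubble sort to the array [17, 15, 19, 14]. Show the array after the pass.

After pass 1: [15, 17, 14, 19] (2 swaps)
Total swaps: 2


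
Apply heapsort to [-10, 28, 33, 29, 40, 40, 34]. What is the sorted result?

Build heap: [40, 29, 40, -10, 28, 33, 34]
Extract 40: [40, 29, 34, -10, 28, 33, 40]
Extract 40: [34, 29, 33, -10, 28, 40, 40]
Extract 34: [33, 29, 28, -10, 34, 40, 40]
Extract 33: [29, -10, 28, 33, 34, 40, 40]
Extract 29: [28, -10, 29, 33, 34, 40, 40]
Extract 28: [-10, 28, 29, 33, 34, 40, 40]


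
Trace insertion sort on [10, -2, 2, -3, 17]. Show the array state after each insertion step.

First element 10 is already 'sorted'
Insert -2: shifted 1 elements -> [-2, 10, 2, -3, 17]
Insert 2: shifted 1 elements -> [-2, 2, 10, -3, 17]
Insert -3: shifted 3 elements -> [-3, -2, 2, 10, 17]
Insert 17: shifted 0 elements -> [-3, -2, 2, 10, 17]


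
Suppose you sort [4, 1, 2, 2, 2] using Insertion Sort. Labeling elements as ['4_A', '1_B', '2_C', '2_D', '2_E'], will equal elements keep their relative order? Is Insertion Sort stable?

Trace Insertion Sort on the labeled array (the key is the number; the letter only tracks identity):
  Insert 1_B at index 0: [1_B, 4_A, 2_C, 2_D, 2_E]
  Insert 2_C at index 1: [1_B, 2_C, 4_A, 2_D, 2_E]
  Insert 2_D at index 2: [1_B, 2_C, 2_D, 4_A, 2_E]
  Insert 2_E at index 3: [1_B, 2_C, 2_D, 2_E, 4_A]
Final order: [1_B, 2_C, 2_D, 2_E, 4_A]
Equal keys:
  value 2: originally 2_C, 2_D, 2_E; after sorting 2_C, 2_D, 2_E -> order preserved
All equal keys kept their original relative order. Insertion Sort is stable: elements are shifted only while they are strictly greater than the key, so a key is inserted after any equal elements already placed.
Answer: Stable


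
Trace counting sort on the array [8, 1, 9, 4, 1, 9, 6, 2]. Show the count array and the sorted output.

Count array: [0, 2, 1, 0, 1, 0, 1, 0, 1, 2]
(count[i] = number of elements equal to i)
Cumulative count: [0, 2, 3, 3, 4, 4, 5, 5, 6, 8]
Sorted: [1, 1, 2, 4, 6, 8, 9, 9]


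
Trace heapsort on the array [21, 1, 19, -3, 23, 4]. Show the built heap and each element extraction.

Build heap: [23, 21, 19, -3, 1, 4]
Extract 23: [21, 4, 19, -3, 1, 23]
Extract 21: [19, 4, 1, -3, 21, 23]
Extract 19: [4, -3, 1, 19, 21, 23]
Extract 4: [1, -3, 4, 19, 21, 23]
Extract 1: [-3, 1, 4, 19, 21, 23]


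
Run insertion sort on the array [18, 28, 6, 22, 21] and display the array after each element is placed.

First element 18 is already 'sorted'
Insert 28: shifted 0 elements -> [18, 28, 6, 22, 21]
Insert 6: shifted 2 elements -> [6, 18, 28, 22, 21]
Insert 22: shifted 1 elements -> [6, 18, 22, 28, 21]
Insert 21: shifted 2 elements -> [6, 18, 21, 22, 28]


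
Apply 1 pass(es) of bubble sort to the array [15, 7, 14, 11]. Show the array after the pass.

After pass 1: [7, 14, 11, 15] (3 swaps)
Total swaps: 3


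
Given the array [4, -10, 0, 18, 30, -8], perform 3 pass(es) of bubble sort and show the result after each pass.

After pass 1: [-10, 0, 4, 18, -8, 30] (3 swaps)
After pass 2: [-10, 0, 4, -8, 18, 30] (1 swaps)
After pass 3: [-10, 0, -8, 4, 18, 30] (1 swaps)
Total swaps: 5


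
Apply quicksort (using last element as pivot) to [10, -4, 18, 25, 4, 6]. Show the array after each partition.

Partition 1: pivot=6 at index 2 -> [-4, 4, 6, 25, 10, 18]
Partition 2: pivot=4 at index 1 -> [-4, 4, 6, 25, 10, 18]
Partition 3: pivot=18 at index 4 -> [-4, 4, 6, 10, 18, 25]


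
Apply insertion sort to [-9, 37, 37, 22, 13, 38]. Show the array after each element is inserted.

First element -9 is already 'sorted'
Insert 37: shifted 0 elements -> [-9, 37, 37, 22, 13, 38]
Insert 37: shifted 0 elements -> [-9, 37, 37, 22, 13, 38]
Insert 22: shifted 2 elements -> [-9, 22, 37, 37, 13, 38]
Insert 13: shifted 3 elements -> [-9, 13, 22, 37, 37, 38]
Insert 38: shifted 0 elements -> [-9, 13, 22, 37, 37, 38]


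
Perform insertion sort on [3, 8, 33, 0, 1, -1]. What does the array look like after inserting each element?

First element 3 is already 'sorted'
Insert 8: shifted 0 elements -> [3, 8, 33, 0, 1, -1]
Insert 33: shifted 0 elements -> [3, 8, 33, 0, 1, -1]
Insert 0: shifted 3 elements -> [0, 3, 8, 33, 1, -1]
Insert 1: shifted 3 elements -> [0, 1, 3, 8, 33, -1]
Insert -1: shifted 5 elements -> [-1, 0, 1, 3, 8, 33]


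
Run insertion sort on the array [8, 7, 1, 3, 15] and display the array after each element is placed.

First element 8 is already 'sorted'
Insert 7: shifted 1 elements -> [7, 8, 1, 3, 15]
Insert 1: shifted 2 elements -> [1, 7, 8, 3, 15]
Insert 3: shifted 2 elements -> [1, 3, 7, 8, 15]
Insert 15: shifted 0 elements -> [1, 3, 7, 8, 15]


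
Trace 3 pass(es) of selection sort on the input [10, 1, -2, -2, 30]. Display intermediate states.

Pass 1: Select minimum -2 at index 2, swap -> [-2, 1, 10, -2, 30]
Pass 2: Select minimum -2 at index 3, swap -> [-2, -2, 10, 1, 30]
Pass 3: Select minimum 1 at index 3, swap -> [-2, -2, 1, 10, 30]


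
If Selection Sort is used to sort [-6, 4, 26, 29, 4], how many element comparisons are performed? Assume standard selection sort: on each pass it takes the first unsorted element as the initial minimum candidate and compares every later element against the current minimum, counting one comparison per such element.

Pass 1: scan indices 1..4 for the minimum = 4 comparison(s); min is -6, place at index 0 -> [-6, 4, 26, 29, 4]
Pass 2: scan indices 2..4 for the minimum = 3 comparison(s); min is 4, place at index 1 -> [-6, 4, 26, 29, 4]
Pass 3: scan indices 3..4 for the minimum = 2 comparison(s); min is 4, place at index 2 -> [-6, 4, 4, 29, 26]
Pass 4: scan indices 4..4 for the minimum = 1 comparison(s); min is 26, place at index 3 -> [-6, 4, 4, 26, 29]
Selection sort always scans the whole unsorted suffix, so the count is (n-1) + (n-2) + ... + 1 = n(n-1)/2 = 5*4/2 = 10 regardless of the input order.
Total comparisons: 4 + 3 + 2 + 1 = 10


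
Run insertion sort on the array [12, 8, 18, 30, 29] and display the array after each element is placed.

First element 12 is already 'sorted'
Insert 8: shifted 1 elements -> [8, 12, 18, 30, 29]
Insert 18: shifted 0 elements -> [8, 12, 18, 30, 29]
Insert 30: shifted 0 elements -> [8, 12, 18, 30, 29]
Insert 29: shifted 1 elements -> [8, 12, 18, 29, 30]


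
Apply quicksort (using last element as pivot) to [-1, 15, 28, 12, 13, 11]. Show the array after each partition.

Partition 1: pivot=11 at index 1 -> [-1, 11, 28, 12, 13, 15]
Partition 2: pivot=15 at index 4 -> [-1, 11, 12, 13, 15, 28]
Partition 3: pivot=13 at index 3 -> [-1, 11, 12, 13, 15, 28]


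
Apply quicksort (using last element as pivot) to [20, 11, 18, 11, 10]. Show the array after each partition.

Partition 1: pivot=10 at index 0 -> [10, 11, 18, 11, 20]
Partition 2: pivot=20 at index 4 -> [10, 11, 18, 11, 20]
Partition 3: pivot=11 at index 2 -> [10, 11, 11, 18, 20]


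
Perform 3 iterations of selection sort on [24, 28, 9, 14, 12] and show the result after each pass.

Pass 1: Select minimum 9 at index 2, swap -> [9, 28, 24, 14, 12]
Pass 2: Select minimum 12 at index 4, swap -> [9, 12, 24, 14, 28]
Pass 3: Select minimum 14 at index 3, swap -> [9, 12, 14, 24, 28]


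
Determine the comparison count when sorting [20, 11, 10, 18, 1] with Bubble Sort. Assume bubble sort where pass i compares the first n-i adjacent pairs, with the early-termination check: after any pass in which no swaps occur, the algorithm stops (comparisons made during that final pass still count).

Pass 1: compare adjacent pairs (0,1)..(3,4) = 4 comparison(s), 4 swap(s) -> [11, 10, 18, 1, 20]
Pass 2: compare adjacent pairs (0,1)..(2,3) = 3 comparison(s), 2 swap(s) -> [10, 11, 1, 18, 20]
Pass 3: compare adjacent pairs (0,1)..(1,2) = 2 comparison(s), 1 swap(s) -> [10, 1, 11, 18, 20]
Pass 4: compare adjacent pairs (0,1)..(0,1) = 1 comparison(s), 1 swap(s) -> [1, 10, 11, 18, 20]
Every pass made at least one swap, so all n-1 passes run.
Total comparisons: 4 + 3 + 2 + 1 = 10


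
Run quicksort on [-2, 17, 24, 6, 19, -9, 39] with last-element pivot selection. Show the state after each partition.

Partition 1: pivot=39 at index 6 -> [-2, 17, 24, 6, 19, -9, 39]
Partition 2: pivot=-9 at index 0 -> [-9, 17, 24, 6, 19, -2, 39]
Partition 3: pivot=-2 at index 1 -> [-9, -2, 24, 6, 19, 17, 39]
Partition 4: pivot=17 at index 3 -> [-9, -2, 6, 17, 19, 24, 39]
Partition 5: pivot=24 at index 5 -> [-9, -2, 6, 17, 19, 24, 39]


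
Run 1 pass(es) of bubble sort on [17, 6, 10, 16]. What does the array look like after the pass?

After pass 1: [6, 10, 16, 17] (3 swaps)
Total swaps: 3


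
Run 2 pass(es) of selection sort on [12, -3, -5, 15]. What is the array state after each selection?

Pass 1: Select minimum -5 at index 2, swap -> [-5, -3, 12, 15]
Pass 2: Select minimum -3 at index 1, swap -> [-5, -3, 12, 15]


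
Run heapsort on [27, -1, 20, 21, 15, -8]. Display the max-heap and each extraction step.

Build heap: [27, 21, 20, -1, 15, -8]
Extract 27: [21, 15, 20, -1, -8, 27]
Extract 21: [20, 15, -8, -1, 21, 27]
Extract 20: [15, -1, -8, 20, 21, 27]
Extract 15: [-1, -8, 15, 20, 21, 27]
Extract -1: [-8, -1, 15, 20, 21, 27]


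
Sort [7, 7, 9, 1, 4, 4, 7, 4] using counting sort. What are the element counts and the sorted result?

Count array: [0, 1, 0, 0, 3, 0, 0, 3, 0, 1]
(count[i] = number of elements equal to i)
Cumulative count: [0, 1, 1, 1, 4, 4, 4, 7, 7, 8]
Sorted: [1, 4, 4, 4, 7, 7, 7, 9]


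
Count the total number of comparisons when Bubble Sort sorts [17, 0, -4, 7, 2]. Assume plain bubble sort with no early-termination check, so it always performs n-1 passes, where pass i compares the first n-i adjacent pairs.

Pass 1: compare adjacent pairs (0,1)..(3,4) = 4 comparison(s), 4 swap(s) -> [0, -4, 7, 2, 17]
Pass 2: compare adjacent pairs (0,1)..(2,3) = 3 comparison(s), 2 swap(s) -> [-4, 0, 2, 7, 17]
Pass 3: compare adjacent pairs (0,1)..(1,2) = 2 comparison(s), 0 swap(s) -> [-4, 0, 2, 7, 17]
Pass 4: compare adjacent pairs (0,1)..(0,1) = 1 comparison(s), 0 swap(s) -> [-4, 0, 2, 7, 17]
Total comparisons: 4 + 3 + 2 + 1 = 10


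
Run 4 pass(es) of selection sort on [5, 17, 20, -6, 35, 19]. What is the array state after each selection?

Pass 1: Select minimum -6 at index 3, swap -> [-6, 17, 20, 5, 35, 19]
Pass 2: Select minimum 5 at index 3, swap -> [-6, 5, 20, 17, 35, 19]
Pass 3: Select minimum 17 at index 3, swap -> [-6, 5, 17, 20, 35, 19]
Pass 4: Select minimum 19 at index 5, swap -> [-6, 5, 17, 19, 35, 20]


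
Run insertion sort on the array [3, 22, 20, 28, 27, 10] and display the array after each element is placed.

First element 3 is already 'sorted'
Insert 22: shifted 0 elements -> [3, 22, 20, 28, 27, 10]
Insert 20: shifted 1 elements -> [3, 20, 22, 28, 27, 10]
Insert 28: shifted 0 elements -> [3, 20, 22, 28, 27, 10]
Insert 27: shifted 1 elements -> [3, 20, 22, 27, 28, 10]
Insert 10: shifted 4 elements -> [3, 10, 20, 22, 27, 28]


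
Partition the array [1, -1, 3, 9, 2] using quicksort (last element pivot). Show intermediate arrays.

Partition 1: pivot=2 at index 2 -> [1, -1, 2, 9, 3]
Partition 2: pivot=-1 at index 0 -> [-1, 1, 2, 9, 3]
Partition 3: pivot=3 at index 3 -> [-1, 1, 2, 3, 9]


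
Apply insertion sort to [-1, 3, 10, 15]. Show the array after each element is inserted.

First element -1 is already 'sorted'
Insert 3: shifted 0 elements -> [-1, 3, 10, 15]
Insert 10: shifted 0 elements -> [-1, 3, 10, 15]
Insert 15: shifted 0 elements -> [-1, 3, 10, 15]


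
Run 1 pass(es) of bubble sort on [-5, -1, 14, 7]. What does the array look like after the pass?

After pass 1: [-5, -1, 7, 14] (1 swaps)
Total swaps: 1


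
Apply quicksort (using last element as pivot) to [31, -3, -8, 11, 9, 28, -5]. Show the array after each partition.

Partition 1: pivot=-5 at index 1 -> [-8, -5, 31, 11, 9, 28, -3]
Partition 2: pivot=-3 at index 2 -> [-8, -5, -3, 11, 9, 28, 31]
Partition 3: pivot=31 at index 6 -> [-8, -5, -3, 11, 9, 28, 31]
Partition 4: pivot=28 at index 5 -> [-8, -5, -3, 11, 9, 28, 31]
Partition 5: pivot=9 at index 3 -> [-8, -5, -3, 9, 11, 28, 31]


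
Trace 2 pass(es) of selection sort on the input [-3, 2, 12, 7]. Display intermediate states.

Pass 1: Select minimum -3 at index 0, swap -> [-3, 2, 12, 7]
Pass 2: Select minimum 2 at index 1, swap -> [-3, 2, 12, 7]


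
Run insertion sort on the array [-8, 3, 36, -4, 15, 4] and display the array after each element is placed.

First element -8 is already 'sorted'
Insert 3: shifted 0 elements -> [-8, 3, 36, -4, 15, 4]
Insert 36: shifted 0 elements -> [-8, 3, 36, -4, 15, 4]
Insert -4: shifted 2 elements -> [-8, -4, 3, 36, 15, 4]
Insert 15: shifted 1 elements -> [-8, -4, 3, 15, 36, 4]
Insert 4: shifted 2 elements -> [-8, -4, 3, 4, 15, 36]


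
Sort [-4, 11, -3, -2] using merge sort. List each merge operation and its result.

Divide and conquer:
  Merge [-4] + [11] -> [-4, 11]
  Merge [-3] + [-2] -> [-3, -2]
  Merge [-4, 11] + [-3, -2] -> [-4, -3, -2, 11]


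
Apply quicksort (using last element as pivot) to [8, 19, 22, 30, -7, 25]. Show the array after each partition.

Partition 1: pivot=25 at index 4 -> [8, 19, 22, -7, 25, 30]
Partition 2: pivot=-7 at index 0 -> [-7, 19, 22, 8, 25, 30]
Partition 3: pivot=8 at index 1 -> [-7, 8, 22, 19, 25, 30]
Partition 4: pivot=19 at index 2 -> [-7, 8, 19, 22, 25, 30]


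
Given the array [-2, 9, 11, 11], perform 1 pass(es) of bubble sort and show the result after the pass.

After pass 1: [-2, 9, 11, 11] (0 swaps)
Total swaps: 0


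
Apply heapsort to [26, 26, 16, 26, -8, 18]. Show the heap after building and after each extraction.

Build heap: [26, 26, 18, 26, -8, 16]
Extract 26: [26, 26, 18, 16, -8, 26]
Extract 26: [26, 16, 18, -8, 26, 26]
Extract 26: [18, 16, -8, 26, 26, 26]
Extract 18: [16, -8, 18, 26, 26, 26]
Extract 16: [-8, 16, 18, 26, 26, 26]


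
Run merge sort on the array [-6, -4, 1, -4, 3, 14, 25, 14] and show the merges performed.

Divide and conquer:
  Merge [-6] + [-4] -> [-6, -4]
  Merge [1] + [-4] -> [-4, 1]
  Merge [-6, -4] + [-4, 1] -> [-6, -4, -4, 1]
  Merge [3] + [14] -> [3, 14]
  Merge [25] + [14] -> [14, 25]
  Merge [3, 14] + [14, 25] -> [3, 14, 14, 25]
  Merge [-6, -4, -4, 1] + [3, 14, 14, 25] -> [-6, -4, -4, 1, 3, 14, 14, 25]


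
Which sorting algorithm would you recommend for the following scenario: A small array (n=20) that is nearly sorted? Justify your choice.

Best choice: Insertion sort
Reason: Insertion sort is O(n) for nearly sorted arrays and has low overhead


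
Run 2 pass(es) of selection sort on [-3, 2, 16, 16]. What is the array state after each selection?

Pass 1: Select minimum -3 at index 0, swap -> [-3, 2, 16, 16]
Pass 2: Select minimum 2 at index 1, swap -> [-3, 2, 16, 16]


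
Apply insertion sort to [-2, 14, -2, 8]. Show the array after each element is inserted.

First element -2 is already 'sorted'
Insert 14: shifted 0 elements -> [-2, 14, -2, 8]
Insert -2: shifted 1 elements -> [-2, -2, 14, 8]
Insert 8: shifted 1 elements -> [-2, -2, 8, 14]


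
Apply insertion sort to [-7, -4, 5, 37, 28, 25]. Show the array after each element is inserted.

First element -7 is already 'sorted'
Insert -4: shifted 0 elements -> [-7, -4, 5, 37, 28, 25]
Insert 5: shifted 0 elements -> [-7, -4, 5, 37, 28, 25]
Insert 37: shifted 0 elements -> [-7, -4, 5, 37, 28, 25]
Insert 28: shifted 1 elements -> [-7, -4, 5, 28, 37, 25]
Insert 25: shifted 2 elements -> [-7, -4, 5, 25, 28, 37]


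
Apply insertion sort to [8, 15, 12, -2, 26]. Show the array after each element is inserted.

First element 8 is already 'sorted'
Insert 15: shifted 0 elements -> [8, 15, 12, -2, 26]
Insert 12: shifted 1 elements -> [8, 12, 15, -2, 26]
Insert -2: shifted 3 elements -> [-2, 8, 12, 15, 26]
Insert 26: shifted 0 elements -> [-2, 8, 12, 15, 26]


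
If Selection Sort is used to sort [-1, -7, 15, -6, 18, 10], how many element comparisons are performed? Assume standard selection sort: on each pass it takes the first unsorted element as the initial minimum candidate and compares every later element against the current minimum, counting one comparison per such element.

Pass 1: scan indices 1..5 for the minimum = 5 comparison(s); min is -7, place at index 0 -> [-7, -1, 15, -6, 18, 10]
Pass 2: scan indices 2..5 for the minimum = 4 comparison(s); min is -6, place at index 1 -> [-7, -6, 15, -1, 18, 10]
Pass 3: scan indices 3..5 for the minimum = 3 comparison(s); min is -1, place at index 2 -> [-7, -6, -1, 15, 18, 10]
Pass 4: scan indices 4..5 for the minimum = 2 comparison(s); min is 10, place at index 3 -> [-7, -6, -1, 10, 18, 15]
Pass 5: scan indices 5..5 for the minimum = 1 comparison(s); min is 15, place at index 4 -> [-7, -6, -1, 10, 15, 18]
Selection sort always scans the whole unsorted suffix, so the count is (n-1) + (n-2) + ... + 1 = n(n-1)/2 = 6*5/2 = 15 regardless of the input order.
Total comparisons: 5 + 4 + 3 + 2 + 1 = 15


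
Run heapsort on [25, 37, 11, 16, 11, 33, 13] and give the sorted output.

Build heap: [37, 25, 33, 16, 11, 11, 13]
Extract 37: [33, 25, 13, 16, 11, 11, 37]
Extract 33: [25, 16, 13, 11, 11, 33, 37]
Extract 25: [16, 11, 13, 11, 25, 33, 37]
Extract 16: [13, 11, 11, 16, 25, 33, 37]
Extract 13: [11, 11, 13, 16, 25, 33, 37]
Extract 11: [11, 11, 13, 16, 25, 33, 37]


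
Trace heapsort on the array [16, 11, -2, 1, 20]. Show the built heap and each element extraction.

Build heap: [20, 16, -2, 1, 11]
Extract 20: [16, 11, -2, 1, 20]
Extract 16: [11, 1, -2, 16, 20]
Extract 11: [1, -2, 11, 16, 20]
Extract 1: [-2, 1, 11, 16, 20]


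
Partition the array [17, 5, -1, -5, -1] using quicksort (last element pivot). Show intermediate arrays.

Partition 1: pivot=-1 at index 2 -> [-1, -5, -1, 5, 17]
Partition 2: pivot=-5 at index 0 -> [-5, -1, -1, 5, 17]
Partition 3: pivot=17 at index 4 -> [-5, -1, -1, 5, 17]


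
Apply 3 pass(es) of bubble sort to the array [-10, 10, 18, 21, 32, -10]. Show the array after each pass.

After pass 1: [-10, 10, 18, 21, -10, 32] (1 swaps)
After pass 2: [-10, 10, 18, -10, 21, 32] (1 swaps)
After pass 3: [-10, 10, -10, 18, 21, 32] (1 swaps)
Total swaps: 3


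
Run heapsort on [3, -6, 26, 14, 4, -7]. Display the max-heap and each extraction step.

Build heap: [26, 14, 3, -6, 4, -7]
Extract 26: [14, 4, 3, -6, -7, 26]
Extract 14: [4, -6, 3, -7, 14, 26]
Extract 4: [3, -6, -7, 4, 14, 26]
Extract 3: [-6, -7, 3, 4, 14, 26]
Extract -6: [-7, -6, 3, 4, 14, 26]


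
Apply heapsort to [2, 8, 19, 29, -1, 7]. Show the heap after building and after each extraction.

Build heap: [29, 8, 19, 2, -1, 7]
Extract 29: [19, 8, 7, 2, -1, 29]
Extract 19: [8, 2, 7, -1, 19, 29]
Extract 8: [7, 2, -1, 8, 19, 29]
Extract 7: [2, -1, 7, 8, 19, 29]
Extract 2: [-1, 2, 7, 8, 19, 29]


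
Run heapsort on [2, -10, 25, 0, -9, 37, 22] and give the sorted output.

Build heap: [37, 0, 25, -10, -9, 2, 22]
Extract 37: [25, 0, 22, -10, -9, 2, 37]
Extract 25: [22, 0, 2, -10, -9, 25, 37]
Extract 22: [2, 0, -9, -10, 22, 25, 37]
Extract 2: [0, -10, -9, 2, 22, 25, 37]
Extract 0: [-9, -10, 0, 2, 22, 25, 37]
Extract -9: [-10, -9, 0, 2, 22, 25, 37]


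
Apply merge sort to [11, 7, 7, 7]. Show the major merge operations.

Divide and conquer:
  Merge [11] + [7] -> [7, 11]
  Merge [7] + [7] -> [7, 7]
  Merge [7, 11] + [7, 7] -> [7, 7, 7, 11]


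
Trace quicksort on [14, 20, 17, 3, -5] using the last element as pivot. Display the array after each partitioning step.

Partition 1: pivot=-5 at index 0 -> [-5, 20, 17, 3, 14]
Partition 2: pivot=14 at index 2 -> [-5, 3, 14, 20, 17]
Partition 3: pivot=17 at index 3 -> [-5, 3, 14, 17, 20]


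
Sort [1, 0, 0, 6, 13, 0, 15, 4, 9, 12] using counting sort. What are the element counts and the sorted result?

Count array: [3, 1, 0, 0, 1, 0, 1, 0, 0, 1, 0, 0, 1, 1, 0, 1]
(count[i] = number of elements equal to i)
Cumulative count: [3, 4, 4, 4, 5, 5, 6, 6, 6, 7, 7, 7, 8, 9, 9, 10]
Sorted: [0, 0, 0, 1, 4, 6, 9, 12, 13, 15]


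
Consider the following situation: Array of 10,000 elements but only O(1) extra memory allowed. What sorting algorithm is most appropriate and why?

Best choice: Heapsort
Reason: Heapsort rearranges the array in place using O(1) auxiliary space and still guarantees O(n log n) time; quicksort partitions in place but needs Theta(log n) stack space for recursion (O(n) in the worst case), and mergesort requires O(n) auxiliary space


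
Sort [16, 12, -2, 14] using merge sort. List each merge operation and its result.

Divide and conquer:
  Merge [16] + [12] -> [12, 16]
  Merge [-2] + [14] -> [-2, 14]
  Merge [12, 16] + [-2, 14] -> [-2, 12, 14, 16]


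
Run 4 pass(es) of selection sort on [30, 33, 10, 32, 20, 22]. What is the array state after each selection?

Pass 1: Select minimum 10 at index 2, swap -> [10, 33, 30, 32, 20, 22]
Pass 2: Select minimum 20 at index 4, swap -> [10, 20, 30, 32, 33, 22]
Pass 3: Select minimum 22 at index 5, swap -> [10, 20, 22, 32, 33, 30]
Pass 4: Select minimum 30 at index 5, swap -> [10, 20, 22, 30, 33, 32]


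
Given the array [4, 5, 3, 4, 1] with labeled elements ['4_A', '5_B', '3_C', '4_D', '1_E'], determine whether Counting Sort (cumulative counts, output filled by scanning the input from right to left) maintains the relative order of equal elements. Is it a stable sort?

Trace Counting Sort on the labeled array (the key is the number; the letter only tracks identity):
  Counts for values 0..5: [0, 1, 0, 1, 2, 1]
  Cumulative counts: [0, 1, 1, 2, 4, 5]
  Scan right to left: place 1_E at output index 0
  Scan right to left: place 4_D at output index 3
  Scan right to left: place 3_C at output index 1
  Scan right to left: place 5_B at output index 4
  Scan right to left: place 4_A at output index 2
  Output: [1_E, 3_C, 4_A, 4_D, 5_B]
Equal keys:
  value 4: originally 4_A, 4_D; after sorting 4_A, 4_D -> order preserved
All equal keys kept their original relative order. Counting Sort is stable: scanning the input right to left with decreasing cumulative counts places later duplicates at later output positions.
Answer: Stable


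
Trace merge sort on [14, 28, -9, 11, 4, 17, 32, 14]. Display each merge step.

Divide and conquer:
  Merge [14] + [28] -> [14, 28]
  Merge [-9] + [11] -> [-9, 11]
  Merge [14, 28] + [-9, 11] -> [-9, 11, 14, 28]
  Merge [4] + [17] -> [4, 17]
  Merge [32] + [14] -> [14, 32]
  Merge [4, 17] + [14, 32] -> [4, 14, 17, 32]
  Merge [-9, 11, 14, 28] + [4, 14, 17, 32] -> [-9, 4, 11, 14, 14, 17, 28, 32]


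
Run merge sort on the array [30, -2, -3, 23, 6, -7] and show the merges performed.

Divide and conquer:
  Merge [-2] + [-3] -> [-3, -2]
  Merge [30] + [-3, -2] -> [-3, -2, 30]
  Merge [6] + [-7] -> [-7, 6]
  Merge [23] + [-7, 6] -> [-7, 6, 23]
  Merge [-3, -2, 30] + [-7, 6, 23] -> [-7, -3, -2, 6, 23, 30]


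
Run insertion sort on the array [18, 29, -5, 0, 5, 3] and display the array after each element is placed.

First element 18 is already 'sorted'
Insert 29: shifted 0 elements -> [18, 29, -5, 0, 5, 3]
Insert -5: shifted 2 elements -> [-5, 18, 29, 0, 5, 3]
Insert 0: shifted 2 elements -> [-5, 0, 18, 29, 5, 3]
Insert 5: shifted 2 elements -> [-5, 0, 5, 18, 29, 3]
Insert 3: shifted 3 elements -> [-5, 0, 3, 5, 18, 29]


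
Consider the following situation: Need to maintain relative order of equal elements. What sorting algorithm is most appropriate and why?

Best choice: Merge sort or Insertion sort
Reason: Both are stable; quicksort and heapsort are not stable


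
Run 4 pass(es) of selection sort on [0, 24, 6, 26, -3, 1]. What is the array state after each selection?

Pass 1: Select minimum -3 at index 4, swap -> [-3, 24, 6, 26, 0, 1]
Pass 2: Select minimum 0 at index 4, swap -> [-3, 0, 6, 26, 24, 1]
Pass 3: Select minimum 1 at index 5, swap -> [-3, 0, 1, 26, 24, 6]
Pass 4: Select minimum 6 at index 5, swap -> [-3, 0, 1, 6, 24, 26]


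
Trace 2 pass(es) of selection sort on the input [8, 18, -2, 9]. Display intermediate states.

Pass 1: Select minimum -2 at index 2, swap -> [-2, 18, 8, 9]
Pass 2: Select minimum 8 at index 2, swap -> [-2, 8, 18, 9]


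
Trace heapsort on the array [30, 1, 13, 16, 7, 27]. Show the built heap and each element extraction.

Build heap: [30, 16, 27, 1, 7, 13]
Extract 30: [27, 16, 13, 1, 7, 30]
Extract 27: [16, 7, 13, 1, 27, 30]
Extract 16: [13, 7, 1, 16, 27, 30]
Extract 13: [7, 1, 13, 16, 27, 30]
Extract 7: [1, 7, 13, 16, 27, 30]


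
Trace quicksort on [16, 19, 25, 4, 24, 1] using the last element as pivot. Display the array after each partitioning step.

Partition 1: pivot=1 at index 0 -> [1, 19, 25, 4, 24, 16]
Partition 2: pivot=16 at index 2 -> [1, 4, 16, 19, 24, 25]
Partition 3: pivot=25 at index 5 -> [1, 4, 16, 19, 24, 25]
Partition 4: pivot=24 at index 4 -> [1, 4, 16, 19, 24, 25]


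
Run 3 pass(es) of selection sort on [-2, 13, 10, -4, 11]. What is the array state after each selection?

Pass 1: Select minimum -4 at index 3, swap -> [-4, 13, 10, -2, 11]
Pass 2: Select minimum -2 at index 3, swap -> [-4, -2, 10, 13, 11]
Pass 3: Select minimum 10 at index 2, swap -> [-4, -2, 10, 13, 11]


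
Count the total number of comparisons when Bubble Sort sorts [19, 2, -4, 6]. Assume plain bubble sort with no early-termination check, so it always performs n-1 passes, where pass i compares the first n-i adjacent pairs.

Pass 1: compare adjacent pairs (0,1)..(2,3) = 3 comparison(s), 3 swap(s) -> [2, -4, 6, 19]
Pass 2: compare adjacent pairs (0,1)..(1,2) = 2 comparison(s), 1 swap(s) -> [-4, 2, 6, 19]
Pass 3: compare adjacent pairs (0,1)..(0,1) = 1 comparison(s), 0 swap(s) -> [-4, 2, 6, 19]
Total comparisons: 3 + 2 + 1 = 6


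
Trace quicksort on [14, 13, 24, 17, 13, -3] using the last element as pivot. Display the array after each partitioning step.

Partition 1: pivot=-3 at index 0 -> [-3, 13, 24, 17, 13, 14]
Partition 2: pivot=14 at index 3 -> [-3, 13, 13, 14, 24, 17]
Partition 3: pivot=13 at index 2 -> [-3, 13, 13, 14, 24, 17]
Partition 4: pivot=17 at index 4 -> [-3, 13, 13, 14, 17, 24]


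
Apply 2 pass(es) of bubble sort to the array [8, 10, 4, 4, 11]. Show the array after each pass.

After pass 1: [8, 4, 4, 10, 11] (2 swaps)
After pass 2: [4, 4, 8, 10, 11] (2 swaps)
Total swaps: 4


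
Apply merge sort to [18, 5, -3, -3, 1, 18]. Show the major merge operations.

Divide and conquer:
  Merge [5] + [-3] -> [-3, 5]
  Merge [18] + [-3, 5] -> [-3, 5, 18]
  Merge [1] + [18] -> [1, 18]
  Merge [-3] + [1, 18] -> [-3, 1, 18]
  Merge [-3, 5, 18] + [-3, 1, 18] -> [-3, -3, 1, 5, 18, 18]


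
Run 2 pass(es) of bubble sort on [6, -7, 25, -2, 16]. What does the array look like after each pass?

After pass 1: [-7, 6, -2, 16, 25] (3 swaps)
After pass 2: [-7, -2, 6, 16, 25] (1 swaps)
Total swaps: 4


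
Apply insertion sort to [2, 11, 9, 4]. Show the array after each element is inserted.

First element 2 is already 'sorted'
Insert 11: shifted 0 elements -> [2, 11, 9, 4]
Insert 9: shifted 1 elements -> [2, 9, 11, 4]
Insert 4: shifted 2 elements -> [2, 4, 9, 11]


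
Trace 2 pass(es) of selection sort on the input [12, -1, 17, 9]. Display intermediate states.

Pass 1: Select minimum -1 at index 1, swap -> [-1, 12, 17, 9]
Pass 2: Select minimum 9 at index 3, swap -> [-1, 9, 17, 12]


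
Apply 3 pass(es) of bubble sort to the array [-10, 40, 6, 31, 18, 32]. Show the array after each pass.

After pass 1: [-10, 6, 31, 18, 32, 40] (4 swaps)
After pass 2: [-10, 6, 18, 31, 32, 40] (1 swaps)
After pass 3: [-10, 6, 18, 31, 32, 40] (0 swaps)
Total swaps: 5


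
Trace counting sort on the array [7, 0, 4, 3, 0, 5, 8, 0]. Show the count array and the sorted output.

Count array: [3, 0, 0, 1, 1, 1, 0, 1, 1]
(count[i] = number of elements equal to i)
Cumulative count: [3, 3, 3, 4, 5, 6, 6, 7, 8]
Sorted: [0, 0, 0, 3, 4, 5, 7, 8]


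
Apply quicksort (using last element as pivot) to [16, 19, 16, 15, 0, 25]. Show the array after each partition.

Partition 1: pivot=25 at index 5 -> [16, 19, 16, 15, 0, 25]
Partition 2: pivot=0 at index 0 -> [0, 19, 16, 15, 16, 25]
Partition 3: pivot=16 at index 3 -> [0, 16, 15, 16, 19, 25]
Partition 4: pivot=15 at index 1 -> [0, 15, 16, 16, 19, 25]


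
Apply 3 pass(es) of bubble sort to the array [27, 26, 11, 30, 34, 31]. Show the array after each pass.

After pass 1: [26, 11, 27, 30, 31, 34] (3 swaps)
After pass 2: [11, 26, 27, 30, 31, 34] (1 swaps)
After pass 3: [11, 26, 27, 30, 31, 34] (0 swaps)
Total swaps: 4


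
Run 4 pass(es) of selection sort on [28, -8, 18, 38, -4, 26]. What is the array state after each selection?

Pass 1: Select minimum -8 at index 1, swap -> [-8, 28, 18, 38, -4, 26]
Pass 2: Select minimum -4 at index 4, swap -> [-8, -4, 18, 38, 28, 26]
Pass 3: Select minimum 18 at index 2, swap -> [-8, -4, 18, 38, 28, 26]
Pass 4: Select minimum 26 at index 5, swap -> [-8, -4, 18, 26, 28, 38]


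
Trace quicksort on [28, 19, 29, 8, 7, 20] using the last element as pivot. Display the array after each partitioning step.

Partition 1: pivot=20 at index 3 -> [19, 8, 7, 20, 29, 28]
Partition 2: pivot=7 at index 0 -> [7, 8, 19, 20, 29, 28]
Partition 3: pivot=19 at index 2 -> [7, 8, 19, 20, 29, 28]
Partition 4: pivot=28 at index 4 -> [7, 8, 19, 20, 28, 29]


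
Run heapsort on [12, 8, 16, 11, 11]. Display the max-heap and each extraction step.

Build heap: [16, 11, 12, 8, 11]
Extract 16: [12, 11, 11, 8, 16]
Extract 12: [11, 8, 11, 12, 16]
Extract 11: [11, 8, 11, 12, 16]
Extract 11: [8, 11, 11, 12, 16]


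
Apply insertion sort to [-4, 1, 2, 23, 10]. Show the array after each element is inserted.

First element -4 is already 'sorted'
Insert 1: shifted 0 elements -> [-4, 1, 2, 23, 10]
Insert 2: shifted 0 elements -> [-4, 1, 2, 23, 10]
Insert 23: shifted 0 elements -> [-4, 1, 2, 23, 10]
Insert 10: shifted 1 elements -> [-4, 1, 2, 10, 23]


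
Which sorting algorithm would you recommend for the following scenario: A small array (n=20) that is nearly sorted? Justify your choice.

Best choice: Insertion sort
Reason: Insertion sort is O(n) for nearly sorted arrays and has low overhead


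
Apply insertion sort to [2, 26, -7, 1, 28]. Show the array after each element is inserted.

First element 2 is already 'sorted'
Insert 26: shifted 0 elements -> [2, 26, -7, 1, 28]
Insert -7: shifted 2 elements -> [-7, 2, 26, 1, 28]
Insert 1: shifted 2 elements -> [-7, 1, 2, 26, 28]
Insert 28: shifted 0 elements -> [-7, 1, 2, 26, 28]


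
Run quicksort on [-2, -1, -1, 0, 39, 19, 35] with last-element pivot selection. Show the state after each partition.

Partition 1: pivot=35 at index 5 -> [-2, -1, -1, 0, 19, 35, 39]
Partition 2: pivot=19 at index 4 -> [-2, -1, -1, 0, 19, 35, 39]
Partition 3: pivot=0 at index 3 -> [-2, -1, -1, 0, 19, 35, 39]
Partition 4: pivot=-1 at index 2 -> [-2, -1, -1, 0, 19, 35, 39]
Partition 5: pivot=-1 at index 1 -> [-2, -1, -1, 0, 19, 35, 39]


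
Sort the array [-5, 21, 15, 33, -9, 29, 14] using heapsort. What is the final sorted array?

Build heap: [33, 21, 29, -5, -9, 15, 14]
Extract 33: [29, 21, 15, -5, -9, 14, 33]
Extract 29: [21, 14, 15, -5, -9, 29, 33]
Extract 21: [15, 14, -9, -5, 21, 29, 33]
Extract 15: [14, -5, -9, 15, 21, 29, 33]
Extract 14: [-5, -9, 14, 15, 21, 29, 33]
Extract -5: [-9, -5, 14, 15, 21, 29, 33]


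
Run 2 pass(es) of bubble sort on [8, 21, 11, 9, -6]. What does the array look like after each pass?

After pass 1: [8, 11, 9, -6, 21] (3 swaps)
After pass 2: [8, 9, -6, 11, 21] (2 swaps)
Total swaps: 5


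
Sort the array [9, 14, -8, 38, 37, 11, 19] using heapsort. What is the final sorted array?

Build heap: [38, 37, 19, 14, 9, 11, -8]
Extract 38: [37, 14, 19, -8, 9, 11, 38]
Extract 37: [19, 14, 11, -8, 9, 37, 38]
Extract 19: [14, 9, 11, -8, 19, 37, 38]
Extract 14: [11, 9, -8, 14, 19, 37, 38]
Extract 11: [9, -8, 11, 14, 19, 37, 38]
Extract 9: [-8, 9, 11, 14, 19, 37, 38]


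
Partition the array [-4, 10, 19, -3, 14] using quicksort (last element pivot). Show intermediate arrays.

Partition 1: pivot=14 at index 3 -> [-4, 10, -3, 14, 19]
Partition 2: pivot=-3 at index 1 -> [-4, -3, 10, 14, 19]


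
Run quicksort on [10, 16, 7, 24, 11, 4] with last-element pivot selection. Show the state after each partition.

Partition 1: pivot=4 at index 0 -> [4, 16, 7, 24, 11, 10]
Partition 2: pivot=10 at index 2 -> [4, 7, 10, 24, 11, 16]
Partition 3: pivot=16 at index 4 -> [4, 7, 10, 11, 16, 24]


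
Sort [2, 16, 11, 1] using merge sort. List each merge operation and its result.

Divide and conquer:
  Merge [2] + [16] -> [2, 16]
  Merge [11] + [1] -> [1, 11]
  Merge [2, 16] + [1, 11] -> [1, 2, 11, 16]


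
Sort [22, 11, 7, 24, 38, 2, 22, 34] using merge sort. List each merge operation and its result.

Divide and conquer:
  Merge [22] + [11] -> [11, 22]
  Merge [7] + [24] -> [7, 24]
  Merge [11, 22] + [7, 24] -> [7, 11, 22, 24]
  Merge [38] + [2] -> [2, 38]
  Merge [22] + [34] -> [22, 34]
  Merge [2, 38] + [22, 34] -> [2, 22, 34, 38]
  Merge [7, 11, 22, 24] + [2, 22, 34, 38] -> [2, 7, 11, 22, 22, 24, 34, 38]


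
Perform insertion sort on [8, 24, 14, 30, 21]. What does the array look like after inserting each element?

First element 8 is already 'sorted'
Insert 24: shifted 0 elements -> [8, 24, 14, 30, 21]
Insert 14: shifted 1 elements -> [8, 14, 24, 30, 21]
Insert 30: shifted 0 elements -> [8, 14, 24, 30, 21]
Insert 21: shifted 2 elements -> [8, 14, 21, 24, 30]


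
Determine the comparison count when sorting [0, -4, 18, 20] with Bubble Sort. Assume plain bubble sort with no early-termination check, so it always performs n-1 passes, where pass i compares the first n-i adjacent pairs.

Pass 1: compare adjacent pairs (0,1)..(2,3) = 3 comparison(s), 1 swap(s) -> [-4, 0, 18, 20]
Pass 2: compare adjacent pairs (0,1)..(1,2) = 2 comparison(s), 0 swap(s) -> [-4, 0, 18, 20]
Pass 3: compare adjacent pairs (0,1)..(0,1) = 1 comparison(s), 0 swap(s) -> [-4, 0, 18, 20]
Total comparisons: 3 + 2 + 1 = 6


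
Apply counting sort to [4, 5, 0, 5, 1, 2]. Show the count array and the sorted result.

Count array: [1, 1, 1, 0, 1, 2]
(count[i] = number of elements equal to i)
Cumulative count: [1, 2, 3, 3, 4, 6]
Sorted: [0, 1, 2, 4, 5, 5]


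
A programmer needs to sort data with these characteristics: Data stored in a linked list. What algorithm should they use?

Best choice: Merge sort
Reason: Merge sort doesn't require random access; can be done in O(1) extra space for linked lists


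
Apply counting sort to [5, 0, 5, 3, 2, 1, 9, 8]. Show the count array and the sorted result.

Count array: [1, 1, 1, 1, 0, 2, 0, 0, 1, 1]
(count[i] = number of elements equal to i)
Cumulative count: [1, 2, 3, 4, 4, 6, 6, 6, 7, 8]
Sorted: [0, 1, 2, 3, 5, 5, 8, 9]


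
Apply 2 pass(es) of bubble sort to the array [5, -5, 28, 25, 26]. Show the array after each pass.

After pass 1: [-5, 5, 25, 26, 28] (3 swaps)
After pass 2: [-5, 5, 25, 26, 28] (0 swaps)
Total swaps: 3


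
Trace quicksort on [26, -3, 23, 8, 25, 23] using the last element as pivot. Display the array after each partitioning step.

Partition 1: pivot=23 at index 3 -> [-3, 23, 8, 23, 25, 26]
Partition 2: pivot=8 at index 1 -> [-3, 8, 23, 23, 25, 26]
Partition 3: pivot=26 at index 5 -> [-3, 8, 23, 23, 25, 26]


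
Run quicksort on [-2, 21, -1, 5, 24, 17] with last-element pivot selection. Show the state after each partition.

Partition 1: pivot=17 at index 3 -> [-2, -1, 5, 17, 24, 21]
Partition 2: pivot=5 at index 2 -> [-2, -1, 5, 17, 24, 21]
Partition 3: pivot=-1 at index 1 -> [-2, -1, 5, 17, 24, 21]
Partition 4: pivot=21 at index 4 -> [-2, -1, 5, 17, 21, 24]


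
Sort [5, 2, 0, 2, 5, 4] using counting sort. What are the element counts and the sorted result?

Count array: [1, 0, 2, 0, 1, 2]
(count[i] = number of elements equal to i)
Cumulative count: [1, 1, 3, 3, 4, 6]
Sorted: [0, 2, 2, 4, 5, 5]


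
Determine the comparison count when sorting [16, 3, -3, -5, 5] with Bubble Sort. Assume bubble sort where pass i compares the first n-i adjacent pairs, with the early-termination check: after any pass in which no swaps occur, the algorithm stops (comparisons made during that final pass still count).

Pass 1: compare adjacent pairs (0,1)..(3,4) = 4 comparison(s), 4 swap(s) -> [3, -3, -5, 5, 16]
Pass 2: compare adjacent pairs (0,1)..(2,3) = 3 comparison(s), 2 swap(s) -> [-3, -5, 3, 5, 16]
Pass 3: compare adjacent pairs (0,1)..(1,2) = 2 comparison(s), 1 swap(s) -> [-5, -3, 3, 5, 16]
Pass 4: compare adjacent pairs (0,1)..(0,1) = 1 comparison(s), 0 swap(s) -> [-5, -3, 3, 5, 16]
No swaps in this pass, so bubble sort stops here.
Total comparisons: 4 + 3 + 2 + 1 = 10


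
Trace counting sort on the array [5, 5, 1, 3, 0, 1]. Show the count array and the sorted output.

Count array: [1, 2, 0, 1, 0, 2]
(count[i] = number of elements equal to i)
Cumulative count: [1, 3, 3, 4, 4, 6]
Sorted: [0, 1, 1, 3, 5, 5]


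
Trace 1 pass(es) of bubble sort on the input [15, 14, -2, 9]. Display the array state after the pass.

After pass 1: [14, -2, 9, 15] (3 swaps)
Total swaps: 3


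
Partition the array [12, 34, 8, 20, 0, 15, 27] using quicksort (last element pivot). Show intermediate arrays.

Partition 1: pivot=27 at index 5 -> [12, 8, 20, 0, 15, 27, 34]
Partition 2: pivot=15 at index 3 -> [12, 8, 0, 15, 20, 27, 34]
Partition 3: pivot=0 at index 0 -> [0, 8, 12, 15, 20, 27, 34]
Partition 4: pivot=12 at index 2 -> [0, 8, 12, 15, 20, 27, 34]


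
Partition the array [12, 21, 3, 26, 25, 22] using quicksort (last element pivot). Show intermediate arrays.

Partition 1: pivot=22 at index 3 -> [12, 21, 3, 22, 25, 26]
Partition 2: pivot=3 at index 0 -> [3, 21, 12, 22, 25, 26]
Partition 3: pivot=12 at index 1 -> [3, 12, 21, 22, 25, 26]
Partition 4: pivot=26 at index 5 -> [3, 12, 21, 22, 25, 26]
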